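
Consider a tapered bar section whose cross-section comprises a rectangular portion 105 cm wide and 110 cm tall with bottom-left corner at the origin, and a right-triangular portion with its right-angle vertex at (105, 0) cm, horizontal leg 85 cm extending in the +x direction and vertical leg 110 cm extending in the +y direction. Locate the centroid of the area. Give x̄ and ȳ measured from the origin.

rectangular portion: A = 105 × 110 = 11550.00, centroid at (52.50, 55.00).
triangular portion: A = ½·85·110 = 4675.00, centroid at (133.33, 36.67).
ΣA = 16225.00 cm², ΣAx̄ = 1229708.33 cm³, ΣAȳ = 806666.67 cm³.
x̄ = 1229708.33/16225.00 = 75.79 cm; ȳ = 806666.67/16225.00 = 49.72 cm.

x̄ = 75.79 cm, ȳ = 49.72 cm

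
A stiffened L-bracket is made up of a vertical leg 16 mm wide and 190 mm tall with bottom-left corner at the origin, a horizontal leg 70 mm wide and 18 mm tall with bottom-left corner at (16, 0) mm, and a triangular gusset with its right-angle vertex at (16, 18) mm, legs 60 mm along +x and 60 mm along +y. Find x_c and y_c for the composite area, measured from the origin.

x_c = 25.14 mm, y_c = 60.42 mm

Part | A | x̄ᵢ | ȳᵢ | A·x̄ᵢ | A·ȳᵢ
vertical leg | 3040.00 | 8.00 | 95.00 | 24320.00 | 288800.00
horizontal leg | 1260.00 | 51.00 | 9.00 | 64260.00 | 11340.00
gusset | 1800.00 | 36.00 | 38.00 | 64800.00 | 68400.00
Σ | 6100.00 |  |  | 153380.00 | 368540.00
x_c = 153380.00 / 6100.00 = 25.14 mm
y_c = 368540.00 / 6100.00 = 60.42 mm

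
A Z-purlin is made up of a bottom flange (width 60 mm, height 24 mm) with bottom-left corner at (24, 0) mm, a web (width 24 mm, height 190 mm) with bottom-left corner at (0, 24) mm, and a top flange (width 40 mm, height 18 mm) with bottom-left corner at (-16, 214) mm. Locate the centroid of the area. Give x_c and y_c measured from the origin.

x_c = 20.14 mm, y_c = 107.21 mm

bottom flange: A = 60 × 24 = 1440.00, centroid at (54.00, 12.00).
web: A = 24 × 190 = 4560.00, centroid at (12.00, 119.00).
top flange: A = 40 × 18 = 720.00, centroid at (4.00, 223.00).
ΣA = 6720.00 mm²
ΣAx_c = (1440.00)(54.00) + (4560.00)(12.00) + (720.00)(4.00) = 135360.00 mm³
ΣAy_c = (1440.00)(12.00) + (4560.00)(119.00) + (720.00)(223.00) = 720480.00 mm³
x_c = 135360.00 / 6720.00 = 20.14 mm
y_c = 720480.00 / 6720.00 = 107.21 mm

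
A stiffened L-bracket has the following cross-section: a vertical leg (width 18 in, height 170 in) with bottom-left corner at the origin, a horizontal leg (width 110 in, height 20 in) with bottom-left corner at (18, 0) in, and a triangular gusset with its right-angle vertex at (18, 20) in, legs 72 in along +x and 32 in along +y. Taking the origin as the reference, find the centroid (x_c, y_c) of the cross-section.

x_c = 36.89 in, y_c = 49.51 in

vertical leg: A = 18 × 170 = 3060.00, centroid at (9.00, 85.00).
horizontal leg: A = 110 × 20 = 2200.00, centroid at (73.00, 10.00).
gusset: A = ½·72·32 = 1152.00, centroid at (42.00, 30.67).
ΣA = 6412.00 in²
ΣAx_c = (3060.00)(9.00) + (2200.00)(73.00) + (1152.00)(42.00) = 236524.00 in³
ΣAy_c = (3060.00)(85.00) + (2200.00)(10.00) + (1152.00)(30.67) = 317428.00 in³
x_c = 236524.00 / 6412.00 = 36.89 in
y_c = 317428.00 / 6412.00 = 49.51 in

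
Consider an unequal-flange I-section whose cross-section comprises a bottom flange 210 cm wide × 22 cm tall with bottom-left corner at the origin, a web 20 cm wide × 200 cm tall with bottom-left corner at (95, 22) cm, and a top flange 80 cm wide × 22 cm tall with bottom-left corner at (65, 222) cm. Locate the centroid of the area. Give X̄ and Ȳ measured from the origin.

Part | A | x̄ᵢ | ȳᵢ | A·x̄ᵢ | A·ȳᵢ
bottom flange | 4620.00 | 105.00 | 11.00 | 485100.00 | 50820.00
web | 4000.00 | 105.00 | 122.00 | 420000.00 | 488000.00
top flange | 1760.00 | 105.00 | 233.00 | 184800.00 | 410080.00
Σ | 10380.00 |  |  | 1089900.00 | 948900.00
X̄ = 1089900.00 / 10380.00 = 105.00 cm
Ȳ = 948900.00 / 10380.00 = 91.42 cm

X̄ = 105.00 cm, Ȳ = 91.42 cm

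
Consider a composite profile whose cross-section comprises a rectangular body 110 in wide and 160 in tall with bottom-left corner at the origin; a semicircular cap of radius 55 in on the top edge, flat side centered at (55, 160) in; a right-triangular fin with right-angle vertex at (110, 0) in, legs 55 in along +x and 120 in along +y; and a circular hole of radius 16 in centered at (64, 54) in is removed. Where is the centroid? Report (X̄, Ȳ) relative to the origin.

rectangular body: A = 110 × 160 = 17600.00, centroid at (55.00, 80.00).
semicircular top: A = ½π·55² = 4751.66, centroid at (55.00, 183.34).
triangular fin: A = ½·55·120 = 3300.00, centroid at (128.33, 40.00).
hole: A = −π·16² = -804.25, centroid at (64.00, 54.00).
ΣA = 24847.41 in²
ΣAX̄ = (17600.00)(55.00) + (4751.66)(55.00) + (3300.00)(128.33) + (-804.25)(64.00) = 1601369.38 in³
ΣAȲ = (17600.00)(80.00) + (4751.66)(183.34) + (3300.00)(40.00) + (-804.25)(54.00) = 2367752.71 in³
X̄ = 1601369.38 / 24847.41 = 64.45 in
Ȳ = 2367752.71 / 24847.41 = 95.29 in

X̄ = 64.45 in, Ȳ = 95.29 in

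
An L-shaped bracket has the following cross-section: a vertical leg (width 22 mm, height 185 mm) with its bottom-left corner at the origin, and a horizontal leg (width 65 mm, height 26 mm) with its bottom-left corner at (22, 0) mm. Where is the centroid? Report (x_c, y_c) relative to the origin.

vertical leg: A = 22 × 185 = 4070.00, centroid at (11.00, 92.50).
horizontal leg: A = 65 × 26 = 1690.00, centroid at (54.50, 13.00).
ΣA = 5760.00 mm²
ΣAx_c = (4070.00)(11.00) + (1690.00)(54.50) = 136875.00 mm³
ΣAy_c = (4070.00)(92.50) + (1690.00)(13.00) = 398445.00 mm³
x_c = 136875.00 / 5760.00 = 23.76 mm
y_c = 398445.00 / 5760.00 = 69.17 mm

x_c = 23.76 mm, y_c = 69.17 mm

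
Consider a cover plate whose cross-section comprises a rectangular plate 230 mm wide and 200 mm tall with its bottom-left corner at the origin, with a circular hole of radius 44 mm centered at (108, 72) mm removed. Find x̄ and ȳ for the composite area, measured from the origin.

Part | A | x̄ᵢ | ȳᵢ | A·x̄ᵢ | A·ȳᵢ
plate | 46000.00 | 115.00 | 100.00 | 5290000.00 | 4600000.00
hole | -6082.12 | 108.00 | 72.00 | -656869.32 | -437912.88
Σ | 39917.88 |  |  | 4633130.68 | 4162087.12
x̄ = 4633130.68 / 39917.88 = 116.07 mm
ȳ = 4162087.12 / 39917.88 = 104.27 mm

x̄ = 116.07 mm, ȳ = 104.27 mm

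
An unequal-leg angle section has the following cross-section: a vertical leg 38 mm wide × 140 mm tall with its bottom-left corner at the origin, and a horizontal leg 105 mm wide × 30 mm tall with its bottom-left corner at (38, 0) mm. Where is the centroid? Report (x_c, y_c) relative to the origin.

x_c = 45.59 mm, y_c = 49.55 mm

vertical leg: A = 38 × 140 = 5320.00, centroid at (19.00, 70.00).
horizontal leg: A = 105 × 30 = 3150.00, centroid at (90.50, 15.00).
ΣA = 8470.00 mm²
ΣAx_c = (5320.00)(19.00) + (3150.00)(90.50) = 386155.00 mm³
ΣAy_c = (5320.00)(70.00) + (3150.00)(15.00) = 419650.00 mm³
x_c = 386155.00 / 8470.00 = 45.59 mm
y_c = 419650.00 / 8470.00 = 49.55 mm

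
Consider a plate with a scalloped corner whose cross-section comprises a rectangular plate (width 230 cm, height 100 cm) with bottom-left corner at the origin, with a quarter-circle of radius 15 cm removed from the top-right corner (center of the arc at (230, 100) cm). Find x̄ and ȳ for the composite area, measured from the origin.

x̄ = 114.16 cm, ȳ = 49.66 cm

Part | A | x̄ᵢ | ȳᵢ | A·x̄ᵢ | A·ȳᵢ
plate | 23000.00 | 115.00 | 50.00 | 2645000.00 | 1150000.00
removed quarter-circle | -176.71 | 223.63 | 93.63 | -39519.35 | -16546.46
Σ | 22823.29 |  |  | 2605480.65 | 1133453.54
x̄ = 2605480.65 / 22823.29 = 114.16 cm
ȳ = 1133453.54 / 22823.29 = 49.66 cm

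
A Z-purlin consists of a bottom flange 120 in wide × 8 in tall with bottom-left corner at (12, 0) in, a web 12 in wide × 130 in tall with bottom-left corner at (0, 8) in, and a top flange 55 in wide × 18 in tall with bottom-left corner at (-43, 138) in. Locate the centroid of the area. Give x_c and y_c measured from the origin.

x_c = 17.99 in, y_c = 75.00 in

bottom flange: A = 120 × 8 = 960.00, centroid at (72.00, 4.00).
web: A = 12 × 130 = 1560.00, centroid at (6.00, 73.00).
top flange: A = 55 × 18 = 990.00, centroid at (-15.50, 147.00).
ΣA = 3510.00 in²
ΣAx_c = (960.00)(72.00) + (1560.00)(6.00) + (990.00)(-15.50) = 63135.00 in³
ΣAy_c = (960.00)(4.00) + (1560.00)(73.00) + (990.00)(147.00) = 263250.00 in³
x_c = 63135.00 / 3510.00 = 17.99 in
y_c = 263250.00 / 3510.00 = 75.00 in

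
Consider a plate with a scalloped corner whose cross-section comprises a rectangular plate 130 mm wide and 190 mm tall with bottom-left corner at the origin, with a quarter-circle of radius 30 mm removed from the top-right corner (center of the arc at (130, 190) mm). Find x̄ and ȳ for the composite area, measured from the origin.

x̄ = 63.46 mm, ȳ = 92.58 mm

plate: A = 130 × 190 = 24700.00, centroid at (65.00, 95.00).
removed quarter-circle: A = −¼π·30² = -706.86, centroid at (117.27, 177.27).
ΣA = 23993.14 mm²
ΣAx̄ = (24700.00)(65.00) + (-706.86)(117.27) = 1522608.41 mm³
ΣAȳ = (24700.00)(95.00) + (-706.86)(177.27) = 2221196.91 mm³
x̄ = 1522608.41 / 23993.14 = 63.46 mm
ȳ = 2221196.91 / 23993.14 = 92.58 mm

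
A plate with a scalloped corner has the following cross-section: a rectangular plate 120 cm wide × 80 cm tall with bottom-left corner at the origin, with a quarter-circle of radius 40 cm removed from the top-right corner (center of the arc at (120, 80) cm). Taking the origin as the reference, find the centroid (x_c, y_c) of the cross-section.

x_c = 53.52 cm, y_c = 36.53 cm

plate: A = 120 × 80 = 9600.00, centroid at (60.00, 40.00).
removed quarter-circle: A = −¼π·40² = -1256.64, centroid at (103.02, 63.02).
ΣA = 8343.36 cm², ΣAx_c = 446536.89 cm³, ΣAy_c = 304802.37 cm³.
x_c = 446536.89/8343.36 = 53.52 cm; y_c = 304802.37/8343.36 = 36.53 cm.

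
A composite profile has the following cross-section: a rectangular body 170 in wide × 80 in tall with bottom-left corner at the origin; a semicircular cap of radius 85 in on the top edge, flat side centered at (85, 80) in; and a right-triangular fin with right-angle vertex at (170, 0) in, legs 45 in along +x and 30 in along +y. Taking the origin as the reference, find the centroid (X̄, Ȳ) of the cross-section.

X̄ = 87.63 in, Ȳ = 72.90 in

Part | A | x̄ᵢ | ȳᵢ | A·x̄ᵢ | A·ȳᵢ
rectangular body | 13600.00 | 85.00 | 40.00 | 1156000.00 | 544000.00
semicircular top | 11349.00 | 85.00 | 116.08 | 964665.29 | 1317336.94
triangular fin | 675.00 | 185.00 | 10.00 | 124875.00 | 6750.00
Σ | 25624.00 |  |  | 2245540.29 | 1868086.94
X̄ = 2245540.29 / 25624.00 = 87.63 in
Ȳ = 1868086.94 / 25624.00 = 72.90 in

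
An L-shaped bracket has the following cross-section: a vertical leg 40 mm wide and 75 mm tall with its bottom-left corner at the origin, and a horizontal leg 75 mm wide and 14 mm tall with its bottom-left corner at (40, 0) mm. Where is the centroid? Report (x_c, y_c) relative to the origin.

x_c = 34.91 mm, y_c = 29.59 mm

vertical leg: A = 40 × 75 = 3000.00, centroid at (20.00, 37.50).
horizontal leg: A = 75 × 14 = 1050.00, centroid at (77.50, 7.00).
ΣA = 4050.00 mm², ΣAx_c = 141375.00 mm³, ΣAy_c = 119850.00 mm³.
x_c = 141375.00/4050.00 = 34.91 mm; y_c = 119850.00/4050.00 = 29.59 mm.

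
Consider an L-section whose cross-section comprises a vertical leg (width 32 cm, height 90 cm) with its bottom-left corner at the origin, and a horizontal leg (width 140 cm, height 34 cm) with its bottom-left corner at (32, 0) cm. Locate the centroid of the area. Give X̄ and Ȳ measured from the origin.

X̄ = 69.58 cm, Ȳ = 27.55 cm

vertical leg: A = 32 × 90 = 2880.00, centroid at (16.00, 45.00).
horizontal leg: A = 140 × 34 = 4760.00, centroid at (102.00, 17.00).
ΣA = 7640.00 cm²
ΣAX̄ = (2880.00)(16.00) + (4760.00)(102.00) = 531600.00 cm³
ΣAȲ = (2880.00)(45.00) + (4760.00)(17.00) = 210520.00 cm³
X̄ = 531600.00 / 7640.00 = 69.58 cm
Ȳ = 210520.00 / 7640.00 = 27.55 cm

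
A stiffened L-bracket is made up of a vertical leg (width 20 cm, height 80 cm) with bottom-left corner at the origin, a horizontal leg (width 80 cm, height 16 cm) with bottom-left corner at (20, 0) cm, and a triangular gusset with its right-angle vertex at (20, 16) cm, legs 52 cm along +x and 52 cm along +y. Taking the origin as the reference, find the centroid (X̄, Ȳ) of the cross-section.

vertical leg: A = 20 × 80 = 1600.00, centroid at (10.00, 40.00).
horizontal leg: A = 80 × 16 = 1280.00, centroid at (60.00, 8.00).
gusset: A = ½·52·52 = 1352.00, centroid at (37.33, 33.33).
ΣA = 4232.00 cm²
ΣAX̄ = (1600.00)(10.00) + (1280.00)(60.00) + (1352.00)(37.33) = 143274.67 cm³
ΣAȲ = (1600.00)(40.00) + (1280.00)(8.00) + (1352.00)(33.33) = 119306.67 cm³
X̄ = 143274.67 / 4232.00 = 33.86 cm
Ȳ = 119306.67 / 4232.00 = 28.19 cm

X̄ = 33.86 cm, Ȳ = 28.19 cm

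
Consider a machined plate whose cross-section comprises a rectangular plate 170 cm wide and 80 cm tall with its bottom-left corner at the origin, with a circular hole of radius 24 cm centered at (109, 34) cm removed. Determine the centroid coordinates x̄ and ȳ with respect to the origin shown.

x̄ = 81.32 cm, ȳ = 40.92 cm

plate: A = 170 × 80 = 13600.00, centroid at (85.00, 40.00).
hole: A = −π·24² = -1809.56, centroid at (109.00, 34.00).
ΣA = 11790.44 cm²
ΣAx̄ = (13600.00)(85.00) + (-1809.56)(109.00) = 958758.25 cm³
ΣAȳ = (13600.00)(40.00) + (-1809.56)(34.00) = 482475.05 cm³
x̄ = 958758.25 / 11790.44 = 81.32 cm
ȳ = 482475.05 / 11790.44 = 40.92 cm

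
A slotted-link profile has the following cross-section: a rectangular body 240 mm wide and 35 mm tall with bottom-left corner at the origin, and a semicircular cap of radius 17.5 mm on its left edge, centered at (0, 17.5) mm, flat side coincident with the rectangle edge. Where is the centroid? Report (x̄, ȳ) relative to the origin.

Part | A | x̄ᵢ | ȳᵢ | A·x̄ᵢ | A·ȳᵢ
rectangular body | 8400.00 | 120.00 | 17.50 | 1008000.00 | 147000.00
semicircular end | 481.06 | -7.43 | 17.50 | -3572.92 | 8418.49
Σ | 8881.06 |  |  | 1004427.08 | 155418.49
x̄ = 1004427.08 / 8881.06 = 113.10 mm
ȳ = 155418.49 / 8881.06 = 17.50 mm

x̄ = 113.10 mm, ȳ = 17.50 mm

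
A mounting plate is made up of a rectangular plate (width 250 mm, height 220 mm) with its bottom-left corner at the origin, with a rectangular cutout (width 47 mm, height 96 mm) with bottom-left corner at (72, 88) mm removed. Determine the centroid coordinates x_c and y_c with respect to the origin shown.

x_c = 127.64 mm, y_c = 107.68 mm

plate: A = 250 × 220 = 55000.00, centroid at (125.00, 110.00).
hole: A = −(47 × 96) = -4512.00, centroid at (95.50, 136.00).
ΣA = 50488.00 mm²
ΣAx_c = (55000.00)(125.00) + (-4512.00)(95.50) = 6444104.00 mm³
ΣAy_c = (55000.00)(110.00) + (-4512.00)(136.00) = 5436368.00 mm³
x_c = 6444104.00 / 50488.00 = 127.64 mm
y_c = 5436368.00 / 50488.00 = 107.68 mm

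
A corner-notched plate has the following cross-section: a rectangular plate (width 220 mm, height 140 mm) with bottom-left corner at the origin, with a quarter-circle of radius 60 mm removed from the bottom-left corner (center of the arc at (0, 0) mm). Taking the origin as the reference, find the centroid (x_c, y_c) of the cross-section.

plate: A = 220 × 140 = 30800.00, centroid at (110.00, 70.00).
removed quarter-circle: A = −¼π·60² = -2827.43, centroid at (25.46, 25.46).
ΣA = 27972.57 mm², ΣAx_c = 3316000.00 mm³, ΣAy_c = 2084000.00 mm³.
x_c = 3316000.00/27972.57 = 118.54 mm; y_c = 2084000.00/27972.57 = 74.50 mm.

x_c = 118.54 mm, y_c = 74.50 mm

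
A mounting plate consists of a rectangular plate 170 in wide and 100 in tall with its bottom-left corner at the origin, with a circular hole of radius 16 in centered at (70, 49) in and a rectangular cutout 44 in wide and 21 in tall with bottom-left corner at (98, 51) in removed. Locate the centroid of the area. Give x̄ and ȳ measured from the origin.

plate: A = 170 × 100 = 17000.00, centroid at (85.00, 50.00).
hole 1: A = −π·16² = -804.25, centroid at (70.00, 49.00).
hole 2: A = −(44 × 21) = -924.00, centroid at (120.00, 61.50).
ΣA = 15271.75 in²
ΣAx̄ = (17000.00)(85.00) + (-804.25)(70.00) + (-924.00)(120.00) = 1277822.66 in³
ΣAȳ = (17000.00)(50.00) + (-804.25)(49.00) + (-924.00)(61.50) = 753765.86 in³
x̄ = 1277822.66 / 15271.75 = 83.67 in
ȳ = 753765.86 / 15271.75 = 49.36 in

x̄ = 83.67 in, ȳ = 49.36 in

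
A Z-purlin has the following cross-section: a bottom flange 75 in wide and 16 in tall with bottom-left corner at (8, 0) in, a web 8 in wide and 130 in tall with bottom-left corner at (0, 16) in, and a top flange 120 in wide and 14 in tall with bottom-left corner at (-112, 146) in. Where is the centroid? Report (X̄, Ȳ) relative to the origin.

bottom flange: A = 75 × 16 = 1200.00, centroid at (45.50, 8.00).
web: A = 8 × 130 = 1040.00, centroid at (4.00, 81.00).
top flange: A = 120 × 14 = 1680.00, centroid at (-52.00, 153.00).
ΣA = 3920.00 in², ΣAX̄ = -28600.00 in³, ΣAȲ = 350880.00 in³.
X̄ = -28600.00/3920.00 = -7.30 in; Ȳ = 350880.00/3920.00 = 89.51 in.

X̄ = -7.30 in, Ȳ = 89.51 in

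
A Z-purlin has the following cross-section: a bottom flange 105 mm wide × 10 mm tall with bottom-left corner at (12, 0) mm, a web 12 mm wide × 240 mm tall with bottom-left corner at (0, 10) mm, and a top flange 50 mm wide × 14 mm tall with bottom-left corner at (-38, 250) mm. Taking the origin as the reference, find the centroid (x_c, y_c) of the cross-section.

x_c = 16.39 mm, y_c = 120.85 mm

bottom flange: A = 105 × 10 = 1050.00, centroid at (64.50, 5.00).
web: A = 12 × 240 = 2880.00, centroid at (6.00, 130.00).
top flange: A = 50 × 14 = 700.00, centroid at (-13.00, 257.00).
ΣA = 4630.00 mm²
ΣAx_c = (1050.00)(64.50) + (2880.00)(6.00) + (700.00)(-13.00) = 75905.00 mm³
ΣAy_c = (1050.00)(5.00) + (2880.00)(130.00) + (700.00)(257.00) = 559550.00 mm³
x_c = 75905.00 / 4630.00 = 16.39 mm
y_c = 559550.00 / 4630.00 = 120.85 mm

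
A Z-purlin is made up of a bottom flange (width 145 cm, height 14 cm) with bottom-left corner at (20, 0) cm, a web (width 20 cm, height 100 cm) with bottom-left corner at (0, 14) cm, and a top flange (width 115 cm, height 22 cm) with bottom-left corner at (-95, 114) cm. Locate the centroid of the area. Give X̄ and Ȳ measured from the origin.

X̄ = 17.21 cm, Ȳ = 69.89 cm

bottom flange: A = 145 × 14 = 2030.00, centroid at (92.50, 7.00).
web: A = 20 × 100 = 2000.00, centroid at (10.00, 64.00).
top flange: A = 115 × 22 = 2530.00, centroid at (-37.50, 125.00).
ΣA = 6560.00 cm²
ΣAX̄ = (2030.00)(92.50) + (2000.00)(10.00) + (2530.00)(-37.50) = 112900.00 cm³
ΣAȲ = (2030.00)(7.00) + (2000.00)(64.00) + (2530.00)(125.00) = 458460.00 cm³
X̄ = 112900.00 / 6560.00 = 17.21 cm
Ȳ = 458460.00 / 6560.00 = 69.89 cm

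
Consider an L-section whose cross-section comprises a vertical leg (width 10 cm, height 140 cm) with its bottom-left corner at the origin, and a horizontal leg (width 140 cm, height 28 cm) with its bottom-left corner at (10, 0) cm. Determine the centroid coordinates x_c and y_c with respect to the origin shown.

vertical leg: A = 10 × 140 = 1400.00, centroid at (5.00, 70.00).
horizontal leg: A = 140 × 28 = 3920.00, centroid at (80.00, 14.00).
ΣA = 5320.00 cm²
ΣAx_c = (1400.00)(5.00) + (3920.00)(80.00) = 320600.00 cm³
ΣAy_c = (1400.00)(70.00) + (3920.00)(14.00) = 152880.00 cm³
x_c = 320600.00 / 5320.00 = 60.26 cm
y_c = 152880.00 / 5320.00 = 28.74 cm

x_c = 60.26 cm, y_c = 28.74 cm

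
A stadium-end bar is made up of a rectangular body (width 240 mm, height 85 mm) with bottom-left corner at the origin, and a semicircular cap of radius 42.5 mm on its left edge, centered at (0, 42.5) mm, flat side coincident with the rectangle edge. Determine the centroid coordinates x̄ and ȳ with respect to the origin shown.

Part | A | x̄ᵢ | ȳᵢ | A·x̄ᵢ | A·ȳᵢ
rectangular body | 20400.00 | 120.00 | 42.50 | 2448000.00 | 867000.00
semicircular end | 2837.25 | -18.04 | 42.50 | -51177.08 | 120583.16
Σ | 23237.25 |  |  | 2396822.92 | 987583.16
x̄ = 2396822.92 / 23237.25 = 103.15 mm
ȳ = 987583.16 / 23237.25 = 42.50 mm

x̄ = 103.15 mm, ȳ = 42.50 mm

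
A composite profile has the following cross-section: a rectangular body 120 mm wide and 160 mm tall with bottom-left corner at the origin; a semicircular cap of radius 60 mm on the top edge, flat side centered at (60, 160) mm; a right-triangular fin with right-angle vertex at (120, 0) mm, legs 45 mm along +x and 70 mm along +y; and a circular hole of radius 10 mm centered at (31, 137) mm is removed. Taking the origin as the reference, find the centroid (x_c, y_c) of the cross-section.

x_c = 64.87 mm, y_c = 98.73 mm

Part | A | x̄ᵢ | ȳᵢ | A·x̄ᵢ | A·ȳᵢ
rectangular body | 19200.00 | 60.00 | 80.00 | 1152000.00 | 1536000.00
semicircular top | 5654.87 | 60.00 | 185.46 | 339292.01 | 1048778.68
triangular fin | 1575.00 | 135.00 | 23.33 | 212625.00 | 36750.00
hole | -314.16 | 31.00 | 137.00 | -9738.94 | -43039.82
Σ | 26115.71 |  |  | 1694178.07 | 2578488.86
x_c = 1694178.07 / 26115.71 = 64.87 mm
y_c = 2578488.86 / 26115.71 = 98.73 mm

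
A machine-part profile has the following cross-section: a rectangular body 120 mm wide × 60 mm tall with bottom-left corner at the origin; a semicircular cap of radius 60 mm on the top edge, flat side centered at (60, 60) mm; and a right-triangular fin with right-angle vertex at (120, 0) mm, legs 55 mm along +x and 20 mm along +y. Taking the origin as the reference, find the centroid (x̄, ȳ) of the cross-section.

Part | A | x̄ᵢ | ȳᵢ | A·x̄ᵢ | A·ȳᵢ
rectangular body | 7200.00 | 60.00 | 30.00 | 432000.00 | 216000.00
semicircular top | 5654.87 | 60.00 | 85.46 | 339292.01 | 483292.01
triangular fin | 550.00 | 138.33 | 6.67 | 76083.33 | 3666.67
Σ | 13404.87 |  |  | 847375.34 | 702958.67
x̄ = 847375.34 / 13404.87 = 63.21 mm
ȳ = 702958.67 / 13404.87 = 52.44 mm

x̄ = 63.21 mm, ȳ = 52.44 mm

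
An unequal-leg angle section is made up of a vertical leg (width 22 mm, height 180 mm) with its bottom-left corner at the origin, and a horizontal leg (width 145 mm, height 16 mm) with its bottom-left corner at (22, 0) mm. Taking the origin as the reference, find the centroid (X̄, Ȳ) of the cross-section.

vertical leg: A = 22 × 180 = 3960.00, centroid at (11.00, 90.00).
horizontal leg: A = 145 × 16 = 2320.00, centroid at (94.50, 8.00).
ΣA = 6280.00 mm²
ΣAX̄ = (3960.00)(11.00) + (2320.00)(94.50) = 262800.00 mm³
ΣAȲ = (3960.00)(90.00) + (2320.00)(8.00) = 374960.00 mm³
X̄ = 262800.00 / 6280.00 = 41.85 mm
Ȳ = 374960.00 / 6280.00 = 59.71 mm

X̄ = 41.85 mm, Ȳ = 59.71 mm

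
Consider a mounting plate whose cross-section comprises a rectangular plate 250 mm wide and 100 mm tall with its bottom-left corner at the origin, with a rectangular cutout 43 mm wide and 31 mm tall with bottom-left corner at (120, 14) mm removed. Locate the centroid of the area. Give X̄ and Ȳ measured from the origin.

plate: A = 250 × 100 = 25000.00, centroid at (125.00, 50.00).
hole: A = −(43 × 31) = -1333.00, centroid at (141.50, 29.50).
ΣA = 23667.00 mm²
ΣAX̄ = (25000.00)(125.00) + (-1333.00)(141.50) = 2936380.50 mm³
ΣAȲ = (25000.00)(50.00) + (-1333.00)(29.50) = 1210676.50 mm³
X̄ = 2936380.50 / 23667.00 = 124.07 mm
Ȳ = 1210676.50 / 23667.00 = 51.15 mm

X̄ = 124.07 mm, Ȳ = 51.15 mm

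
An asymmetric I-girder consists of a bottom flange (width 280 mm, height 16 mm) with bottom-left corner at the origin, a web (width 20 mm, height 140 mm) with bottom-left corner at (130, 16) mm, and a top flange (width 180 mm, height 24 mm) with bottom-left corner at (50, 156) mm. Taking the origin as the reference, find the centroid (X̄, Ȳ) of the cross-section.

bottom flange: A = 280 × 16 = 4480.00, centroid at (140.00, 8.00).
web: A = 20 × 140 = 2800.00, centroid at (140.00, 86.00).
top flange: A = 180 × 24 = 4320.00, centroid at (140.00, 168.00).
ΣA = 11600.00 mm²
ΣAX̄ = (4480.00)(140.00) + (2800.00)(140.00) + (4320.00)(140.00) = 1624000.00 mm³
ΣAȲ = (4480.00)(8.00) + (2800.00)(86.00) + (4320.00)(168.00) = 1002400.00 mm³
X̄ = 1624000.00 / 11600.00 = 140.00 mm
Ȳ = 1002400.00 / 11600.00 = 86.41 mm

X̄ = 140.00 mm, Ȳ = 86.41 mm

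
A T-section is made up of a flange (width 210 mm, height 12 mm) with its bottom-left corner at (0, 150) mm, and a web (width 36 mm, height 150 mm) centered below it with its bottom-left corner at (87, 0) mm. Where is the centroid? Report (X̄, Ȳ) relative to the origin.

X̄ = 105.00 mm, Ȳ = 100.77 mm

web: A = 36 × 150 = 5400.00, centroid at (105.00, 75.00).
flange: A = 210 × 12 = 2520.00, centroid at (105.00, 156.00).
ΣA = 7920.00 mm²
ΣAX̄ = (5400.00)(105.00) + (2520.00)(105.00) = 831600.00 mm³
ΣAȲ = (5400.00)(75.00) + (2520.00)(156.00) = 798120.00 mm³
X̄ = 831600.00 / 7920.00 = 105.00 mm
Ȳ = 798120.00 / 7920.00 = 100.77 mm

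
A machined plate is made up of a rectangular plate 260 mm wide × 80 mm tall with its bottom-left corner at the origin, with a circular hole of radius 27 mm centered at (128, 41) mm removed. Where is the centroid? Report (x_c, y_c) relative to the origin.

plate: A = 260 × 80 = 20800.00, centroid at (130.00, 40.00).
hole: A = −π·27² = -2290.22, centroid at (128.00, 41.00).
ΣA = 18509.78 mm², ΣAx_c = 2410851.71 mm³, ΣAy_c = 738100.94 mm³.
x_c = 2410851.71/18509.78 = 130.25 mm; y_c = 738100.94/18509.78 = 39.88 mm.

x_c = 130.25 mm, y_c = 39.88 mm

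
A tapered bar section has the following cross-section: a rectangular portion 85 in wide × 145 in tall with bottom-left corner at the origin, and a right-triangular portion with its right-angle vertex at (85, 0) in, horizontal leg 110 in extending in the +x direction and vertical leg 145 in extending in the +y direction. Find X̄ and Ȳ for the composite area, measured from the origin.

rectangular portion: A = 85 × 145 = 12325.00, centroid at (42.50, 72.50).
triangular portion: A = ½·110·145 = 7975.00, centroid at (121.67, 48.33).
ΣA = 20300.00 in², ΣAX̄ = 1494104.17 in³, ΣAȲ = 1279020.83 in³.
X̄ = 1494104.17/20300.00 = 73.60 in; Ȳ = 1279020.83/20300.00 = 63.01 in.

X̄ = 73.60 in, Ȳ = 63.01 in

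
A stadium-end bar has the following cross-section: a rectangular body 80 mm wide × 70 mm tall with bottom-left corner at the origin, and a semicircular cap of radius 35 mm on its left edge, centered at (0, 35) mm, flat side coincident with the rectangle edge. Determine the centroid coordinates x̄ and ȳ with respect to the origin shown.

rectangular body: A = 80 × 70 = 5600.00, centroid at (40.00, 35.00).
semicircular end: A = ½π·35² = 1924.23, centroid at (-14.85, 35.00).
ΣA = 7524.23 mm²
ΣAx̄ = (5600.00)(40.00) + (1924.23)(-14.85) = 195416.67 mm³
ΣAȳ = (5600.00)(35.00) + (1924.23)(35.00) = 263347.89 mm³
x̄ = 195416.67 / 7524.23 = 25.97 mm
ȳ = 263347.89 / 7524.23 = 35.00 mm

x̄ = 25.97 mm, ȳ = 35.00 mm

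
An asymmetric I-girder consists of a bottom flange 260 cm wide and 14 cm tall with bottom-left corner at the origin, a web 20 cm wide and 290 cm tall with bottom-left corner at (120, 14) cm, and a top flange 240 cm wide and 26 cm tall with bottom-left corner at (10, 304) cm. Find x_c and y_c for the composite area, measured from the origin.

Part | A | x̄ᵢ | ȳᵢ | A·x̄ᵢ | A·ȳᵢ
bottom flange | 3640.00 | 130.00 | 7.00 | 473200.00 | 25480.00
web | 5800.00 | 130.00 | 159.00 | 754000.00 | 922200.00
top flange | 6240.00 | 130.00 | 317.00 | 811200.00 | 1978080.00
Σ | 15680.00 |  |  | 2038400.00 | 2925760.00
x_c = 2038400.00 / 15680.00 = 130.00 cm
y_c = 2925760.00 / 15680.00 = 186.59 cm

x_c = 130.00 cm, y_c = 186.59 cm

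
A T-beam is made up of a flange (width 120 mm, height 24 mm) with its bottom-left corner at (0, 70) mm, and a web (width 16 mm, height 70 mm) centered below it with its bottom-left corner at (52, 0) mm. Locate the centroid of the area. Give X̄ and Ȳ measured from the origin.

web: A = 16 × 70 = 1120.00, centroid at (60.00, 35.00).
flange: A = 120 × 24 = 2880.00, centroid at (60.00, 82.00).
ΣA = 4000.00 mm²
ΣAX̄ = (1120.00)(60.00) + (2880.00)(60.00) = 240000.00 mm³
ΣAȲ = (1120.00)(35.00) + (2880.00)(82.00) = 275360.00 mm³
X̄ = 240000.00 / 4000.00 = 60.00 mm
Ȳ = 275360.00 / 4000.00 = 68.84 mm

X̄ = 60.00 mm, Ȳ = 68.84 mm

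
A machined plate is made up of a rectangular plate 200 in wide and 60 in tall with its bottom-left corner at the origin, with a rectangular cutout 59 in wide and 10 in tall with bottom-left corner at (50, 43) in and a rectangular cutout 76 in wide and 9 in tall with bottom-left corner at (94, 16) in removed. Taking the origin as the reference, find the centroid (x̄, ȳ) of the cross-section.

Part | A | x̄ᵢ | ȳᵢ | A·x̄ᵢ | A·ȳᵢ
plate | 12000.00 | 100.00 | 30.00 | 1200000.00 | 360000.00
hole 1 | -590.00 | 79.50 | 48.00 | -46905.00 | -28320.00
hole 2 | -684.00 | 132.00 | 20.50 | -90288.00 | -14022.00
Σ | 10726.00 |  |  | 1062807.00 | 317658.00
x̄ = 1062807.00 / 10726.00 = 99.09 in
ȳ = 317658.00 / 10726.00 = 29.62 in

x̄ = 99.09 in, ȳ = 29.62 in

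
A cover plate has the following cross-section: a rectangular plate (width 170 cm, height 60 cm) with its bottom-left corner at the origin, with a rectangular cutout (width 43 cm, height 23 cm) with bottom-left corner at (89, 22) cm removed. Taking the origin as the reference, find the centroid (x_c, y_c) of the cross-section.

plate: A = 170 × 60 = 10200.00, centroid at (85.00, 30.00).
hole: A = −(43 × 23) = -989.00, centroid at (110.50, 33.50).
ΣA = 9211.00 cm², ΣAx_c = 757715.50 cm³, ΣAy_c = 272868.50 cm³.
x_c = 757715.50/9211.00 = 82.26 cm; y_c = 272868.50/9211.00 = 29.62 cm.

x_c = 82.26 cm, y_c = 29.62 cm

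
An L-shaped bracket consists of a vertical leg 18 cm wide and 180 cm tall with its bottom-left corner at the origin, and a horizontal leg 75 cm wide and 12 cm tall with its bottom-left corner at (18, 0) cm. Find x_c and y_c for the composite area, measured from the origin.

Part | A | x̄ᵢ | ȳᵢ | A·x̄ᵢ | A·ȳᵢ
vertical leg | 3240.00 | 9.00 | 90.00 | 29160.00 | 291600.00
horizontal leg | 900.00 | 55.50 | 6.00 | 49950.00 | 5400.00
Σ | 4140.00 |  |  | 79110.00 | 297000.00
x_c = 79110.00 / 4140.00 = 19.11 cm
y_c = 297000.00 / 4140.00 = 71.74 cm

x_c = 19.11 cm, y_c = 71.74 cm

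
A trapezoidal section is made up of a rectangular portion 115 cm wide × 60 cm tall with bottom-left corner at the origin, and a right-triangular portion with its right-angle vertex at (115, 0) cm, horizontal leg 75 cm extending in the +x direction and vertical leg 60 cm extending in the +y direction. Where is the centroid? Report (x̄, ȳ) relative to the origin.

rectangular portion: A = 115 × 60 = 6900.00, centroid at (57.50, 30.00).
triangular portion: A = ½·75·60 = 2250.00, centroid at (140.00, 20.00).
ΣA = 9150.00 cm², ΣAx̄ = 711750.00 cm³, ΣAȳ = 252000.00 cm³.
x̄ = 711750.00/9150.00 = 77.79 cm; ȳ = 252000.00/9150.00 = 27.54 cm.

x̄ = 77.79 cm, ȳ = 27.54 cm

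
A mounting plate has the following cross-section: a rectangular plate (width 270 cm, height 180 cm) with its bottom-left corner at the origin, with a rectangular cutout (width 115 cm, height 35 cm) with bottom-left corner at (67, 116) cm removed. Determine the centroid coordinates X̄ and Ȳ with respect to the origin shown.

X̄ = 135.95 cm, Ȳ = 86.07 cm

plate: A = 270 × 180 = 48600.00, centroid at (135.00, 90.00).
hole: A = −(115 × 35) = -4025.00, centroid at (124.50, 133.50).
ΣA = 44575.00 cm²
ΣAX̄ = (48600.00)(135.00) + (-4025.00)(124.50) = 6059887.50 cm³
ΣAȲ = (48600.00)(90.00) + (-4025.00)(133.50) = 3836662.50 cm³
X̄ = 6059887.50 / 44575.00 = 135.95 cm
Ȳ = 3836662.50 / 44575.00 = 86.07 cm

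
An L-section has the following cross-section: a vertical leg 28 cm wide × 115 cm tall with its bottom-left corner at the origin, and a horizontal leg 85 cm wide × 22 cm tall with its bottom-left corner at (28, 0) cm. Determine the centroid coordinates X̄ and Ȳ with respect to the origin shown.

X̄ = 34.76 cm, Ȳ = 40.42 cm

Part | A | x̄ᵢ | ȳᵢ | A·x̄ᵢ | A·ȳᵢ
vertical leg | 3220.00 | 14.00 | 57.50 | 45080.00 | 185150.00
horizontal leg | 1870.00 | 70.50 | 11.00 | 131835.00 | 20570.00
Σ | 5090.00 |  |  | 176915.00 | 205720.00
X̄ = 176915.00 / 5090.00 = 34.76 cm
Ȳ = 205720.00 / 5090.00 = 40.42 cm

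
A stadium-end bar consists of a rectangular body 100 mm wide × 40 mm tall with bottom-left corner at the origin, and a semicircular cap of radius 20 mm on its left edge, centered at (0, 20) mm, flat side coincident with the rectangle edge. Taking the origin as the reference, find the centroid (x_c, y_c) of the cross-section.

Part | A | x̄ᵢ | ȳᵢ | A·x̄ᵢ | A·ȳᵢ
rectangular body | 4000.00 | 50.00 | 20.00 | 200000.00 | 80000.00
semicircular end | 628.32 | -8.49 | 20.00 | -5333.33 | 12566.37
Σ | 4628.32 |  |  | 194666.67 | 92566.37
x_c = 194666.67 / 4628.32 = 42.06 mm
y_c = 92566.37 / 4628.32 = 20.00 mm

x_c = 42.06 mm, y_c = 20.00 mm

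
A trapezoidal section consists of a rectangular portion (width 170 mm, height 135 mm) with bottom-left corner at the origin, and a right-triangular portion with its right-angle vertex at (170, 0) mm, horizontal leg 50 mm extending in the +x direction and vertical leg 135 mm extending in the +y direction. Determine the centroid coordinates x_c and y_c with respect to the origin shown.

x_c = 98.03 mm, y_c = 64.62 mm

rectangular portion: A = 170 × 135 = 22950.00, centroid at (85.00, 67.50).
triangular portion: A = ½·50·135 = 3375.00, centroid at (186.67, 45.00).
ΣA = 26325.00 mm², ΣAx_c = 2580750.00 mm³, ΣAy_c = 1701000.00 mm³.
x_c = 2580750.00/26325.00 = 98.03 mm; y_c = 1701000.00/26325.00 = 64.62 mm.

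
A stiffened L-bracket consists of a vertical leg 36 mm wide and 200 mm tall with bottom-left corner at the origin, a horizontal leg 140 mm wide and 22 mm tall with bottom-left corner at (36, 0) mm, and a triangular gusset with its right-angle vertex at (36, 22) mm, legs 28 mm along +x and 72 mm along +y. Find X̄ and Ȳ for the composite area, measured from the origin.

X̄ = 44.45 mm, Ȳ = 70.89 mm

Part | A | x̄ᵢ | ȳᵢ | A·x̄ᵢ | A·ȳᵢ
vertical leg | 7200.00 | 18.00 | 100.00 | 129600.00 | 720000.00
horizontal leg | 3080.00 | 106.00 | 11.00 | 326480.00 | 33880.00
gusset | 1008.00 | 45.33 | 46.00 | 45696.00 | 46368.00
Σ | 11288.00 |  |  | 501776.00 | 800248.00
X̄ = 501776.00 / 11288.00 = 44.45 mm
Ȳ = 800248.00 / 11288.00 = 70.89 mm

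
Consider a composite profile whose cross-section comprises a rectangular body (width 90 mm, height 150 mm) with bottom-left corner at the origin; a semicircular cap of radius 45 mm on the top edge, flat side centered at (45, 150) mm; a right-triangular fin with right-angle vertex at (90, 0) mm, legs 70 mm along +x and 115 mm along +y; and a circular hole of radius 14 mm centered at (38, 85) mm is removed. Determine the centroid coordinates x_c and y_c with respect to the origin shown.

rectangular body: A = 90 × 150 = 13500.00, centroid at (45.00, 75.00).
semicircular top: A = ½π·45² = 3180.86, centroid at (45.00, 169.10).
triangular fin: A = ½·70·115 = 4025.00, centroid at (113.33, 38.33).
hole: A = −π·14² = -615.75, centroid at (38.00, 85.00).
ΣA = 20090.11 mm², ΣAx_c = 1183406.90 mm³, ΣAy_c = 1652332.12 mm³.
x_c = 1183406.90/20090.11 = 58.90 mm; y_c = 1652332.12/20090.11 = 82.25 mm.

x_c = 58.90 mm, y_c = 82.25 mm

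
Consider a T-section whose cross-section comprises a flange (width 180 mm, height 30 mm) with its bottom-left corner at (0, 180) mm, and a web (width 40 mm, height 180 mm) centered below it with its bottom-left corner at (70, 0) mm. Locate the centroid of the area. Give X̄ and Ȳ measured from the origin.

web: A = 40 × 180 = 7200.00, centroid at (90.00, 90.00).
flange: A = 180 × 30 = 5400.00, centroid at (90.00, 195.00).
ΣA = 12600.00 mm², ΣAX̄ = 1134000.00 mm³, ΣAȲ = 1701000.00 mm³.
X̄ = 1134000.00/12600.00 = 90.00 mm; Ȳ = 1701000.00/12600.00 = 135.00 mm.

X̄ = 90.00 mm, Ȳ = 135.00 mm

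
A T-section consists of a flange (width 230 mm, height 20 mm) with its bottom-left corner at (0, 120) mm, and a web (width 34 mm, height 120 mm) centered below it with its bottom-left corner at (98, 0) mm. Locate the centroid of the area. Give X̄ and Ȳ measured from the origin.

Part | A | x̄ᵢ | ȳᵢ | A·x̄ᵢ | A·ȳᵢ
web | 4080.00 | 115.00 | 60.00 | 469200.00 | 244800.00
flange | 4600.00 | 115.00 | 130.00 | 529000.00 | 598000.00
Σ | 8680.00 |  |  | 998200.00 | 842800.00
X̄ = 998200.00 / 8680.00 = 115.00 mm
Ȳ = 842800.00 / 8680.00 = 97.10 mm

X̄ = 115.00 mm, Ȳ = 97.10 mm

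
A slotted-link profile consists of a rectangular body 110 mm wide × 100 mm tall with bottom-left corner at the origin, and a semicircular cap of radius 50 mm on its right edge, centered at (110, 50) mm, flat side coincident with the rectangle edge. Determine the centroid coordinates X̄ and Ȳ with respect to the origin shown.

rectangular body: A = 110 × 100 = 11000.00, centroid at (55.00, 50.00).
semicircular end: A = ½π·50² = 3926.99, centroid at (131.22, 50.00).
ΣA = 14926.99 mm², ΣAX̄ = 1120302.32 mm³, ΣAȲ = 746349.54 mm³.
X̄ = 1120302.32/14926.99 = 75.05 mm; Ȳ = 746349.54/14926.99 = 50.00 mm.

X̄ = 75.05 mm, Ȳ = 50.00 mm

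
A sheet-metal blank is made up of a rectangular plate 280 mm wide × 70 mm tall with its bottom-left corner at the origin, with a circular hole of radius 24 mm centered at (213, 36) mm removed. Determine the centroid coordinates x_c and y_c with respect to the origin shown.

x_c = 132.57 mm, y_c = 34.90 mm

plate: A = 280 × 70 = 19600.00, centroid at (140.00, 35.00).
hole: A = −π·24² = -1809.56, centroid at (213.00, 36.00).
ΣA = 17790.44 mm², ΣAx_c = 2358564.28 mm³, ΣAy_c = 620855.93 mm³.
x_c = 2358564.28/17790.44 = 132.57 mm; y_c = 620855.93/17790.44 = 34.90 mm.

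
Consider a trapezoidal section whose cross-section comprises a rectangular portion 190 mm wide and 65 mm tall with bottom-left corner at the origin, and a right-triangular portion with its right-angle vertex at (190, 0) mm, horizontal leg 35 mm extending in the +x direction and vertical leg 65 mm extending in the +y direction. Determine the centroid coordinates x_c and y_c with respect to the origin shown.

rectangular portion: A = 190 × 65 = 12350.00, centroid at (95.00, 32.50).
triangular portion: A = ½·35·65 = 1137.50, centroid at (201.67, 21.67).
ΣA = 13487.50 mm², ΣAx_c = 1402645.83 mm³, ΣAy_c = 426020.83 mm³.
x_c = 1402645.83/13487.50 = 104.00 mm; y_c = 426020.83/13487.50 = 31.59 mm.

x_c = 104.00 mm, y_c = 31.59 mm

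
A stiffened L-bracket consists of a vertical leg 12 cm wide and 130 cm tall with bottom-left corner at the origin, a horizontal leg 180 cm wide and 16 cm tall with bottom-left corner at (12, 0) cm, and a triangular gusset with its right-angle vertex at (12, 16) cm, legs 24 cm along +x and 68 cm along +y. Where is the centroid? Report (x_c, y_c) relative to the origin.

x_c = 60.78 cm, y_c = 29.68 cm

vertical leg: A = 12 × 130 = 1560.00, centroid at (6.00, 65.00).
horizontal leg: A = 180 × 16 = 2880.00, centroid at (102.00, 8.00).
gusset: A = ½·24·68 = 816.00, centroid at (20.00, 38.67).
ΣA = 5256.00 cm²
ΣAx_c = (1560.00)(6.00) + (2880.00)(102.00) + (816.00)(20.00) = 319440.00 cm³
ΣAy_c = (1560.00)(65.00) + (2880.00)(8.00) + (816.00)(38.67) = 155992.00 cm³
x_c = 319440.00 / 5256.00 = 60.78 cm
y_c = 155992.00 / 5256.00 = 29.68 cm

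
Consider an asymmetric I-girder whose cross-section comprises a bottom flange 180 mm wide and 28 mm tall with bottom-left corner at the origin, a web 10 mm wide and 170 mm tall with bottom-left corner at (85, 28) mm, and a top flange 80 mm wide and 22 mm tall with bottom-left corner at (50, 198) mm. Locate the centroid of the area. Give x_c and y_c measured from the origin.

bottom flange: A = 180 × 28 = 5040.00, centroid at (90.00, 14.00).
web: A = 10 × 170 = 1700.00, centroid at (90.00, 113.00).
top flange: A = 80 × 22 = 1760.00, centroid at (90.00, 209.00).
ΣA = 8500.00 mm²
ΣAx_c = (5040.00)(90.00) + (1700.00)(90.00) + (1760.00)(90.00) = 765000.00 mm³
ΣAy_c = (5040.00)(14.00) + (1700.00)(113.00) + (1760.00)(209.00) = 630500.00 mm³
x_c = 765000.00 / 8500.00 = 90.00 mm
y_c = 630500.00 / 8500.00 = 74.18 mm

x_c = 90.00 mm, y_c = 74.18 mm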